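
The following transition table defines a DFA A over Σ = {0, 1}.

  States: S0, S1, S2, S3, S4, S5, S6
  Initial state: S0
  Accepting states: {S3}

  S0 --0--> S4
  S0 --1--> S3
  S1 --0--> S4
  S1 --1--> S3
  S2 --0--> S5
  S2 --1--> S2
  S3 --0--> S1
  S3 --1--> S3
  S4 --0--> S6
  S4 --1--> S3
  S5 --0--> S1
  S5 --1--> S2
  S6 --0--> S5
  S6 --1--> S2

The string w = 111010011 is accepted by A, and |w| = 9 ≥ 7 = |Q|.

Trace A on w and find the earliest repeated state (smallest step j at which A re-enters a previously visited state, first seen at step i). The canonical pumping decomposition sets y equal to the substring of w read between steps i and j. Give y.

State sequence: S0 -1-> S3 -1-> S3 -1-> S3 -0-> S1 -1-> S3 -0-> S1 -0-> S4 -1-> S3 -1-> S3
First repeat at step 2: S3 was already visited.

So i = 1, j = 2, giving x = w[0:1] = 1, y = w[1:2] = 1, z = w[2:9] = 1010011.
Check: |xy| = 2 ≤ 7 and |y| = 1 ≥ 1. Reading y takes A from S3 back to S3, so every xyⁱz is accepted.

1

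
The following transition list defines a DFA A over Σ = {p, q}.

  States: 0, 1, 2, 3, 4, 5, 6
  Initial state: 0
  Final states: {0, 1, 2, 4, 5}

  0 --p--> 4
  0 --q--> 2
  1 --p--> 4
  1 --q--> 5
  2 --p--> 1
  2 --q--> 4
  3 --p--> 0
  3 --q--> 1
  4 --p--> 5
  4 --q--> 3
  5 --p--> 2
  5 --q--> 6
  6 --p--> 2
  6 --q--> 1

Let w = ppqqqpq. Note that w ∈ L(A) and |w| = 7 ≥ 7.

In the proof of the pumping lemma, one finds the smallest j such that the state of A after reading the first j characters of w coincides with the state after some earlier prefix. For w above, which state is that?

5

State sequence: 0 -p-> 4 -p-> 5 -q-> 6 -q-> 1 -q-> 5 -p-> 2 -q-> 4
First repeat at step 5: 5 was already visited.

The earliest repeat is at step j = 5: A is in 5, which it already visited at step i = 2.
Pumping length from the standard proof: p = 7 (the number of states). The repeated state found above gives |xy| = j ≤ 7 and |y| = j − i ≥ 1.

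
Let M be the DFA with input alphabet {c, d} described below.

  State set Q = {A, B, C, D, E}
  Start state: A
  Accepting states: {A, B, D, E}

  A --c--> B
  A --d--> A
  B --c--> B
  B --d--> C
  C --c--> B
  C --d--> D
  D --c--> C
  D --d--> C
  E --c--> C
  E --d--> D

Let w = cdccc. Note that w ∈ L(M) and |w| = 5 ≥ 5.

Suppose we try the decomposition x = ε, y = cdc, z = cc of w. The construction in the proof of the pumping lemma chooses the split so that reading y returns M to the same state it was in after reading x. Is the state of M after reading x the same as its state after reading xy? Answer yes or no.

Run of M on the first 3 characters of w = c d c:
  step 0: A  (start)
  step 1: B  (read c: A→B)
  step 2: C  (read d: B→C)
  step 3: B  (read c: C→B)

After x (step 0): A. After xy (step 3): B.
They differ (A ≠ B), so y is not a cycle from the state after x; this split is not the one the pumping-lemma construction produces, and pumping y need not keep the string in L(M).

no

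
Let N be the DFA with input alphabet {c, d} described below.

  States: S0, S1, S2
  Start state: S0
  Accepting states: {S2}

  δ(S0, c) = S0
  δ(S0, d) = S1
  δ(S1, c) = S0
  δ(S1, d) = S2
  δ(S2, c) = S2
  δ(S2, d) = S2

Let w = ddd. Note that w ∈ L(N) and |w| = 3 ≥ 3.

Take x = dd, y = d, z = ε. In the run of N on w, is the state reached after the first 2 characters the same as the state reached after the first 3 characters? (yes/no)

yes

State sequence: S0 -d-> S1 -d-> S2 -d-> S2

After x (step 2): S2. After xy (step 3): S2.
They match, so y = d drives N around a cycle from S2 back to itself; pumping y any number of times keeps N in S2 before reading z, and xyⁱz ∈ L(N) for every i ≥ 0.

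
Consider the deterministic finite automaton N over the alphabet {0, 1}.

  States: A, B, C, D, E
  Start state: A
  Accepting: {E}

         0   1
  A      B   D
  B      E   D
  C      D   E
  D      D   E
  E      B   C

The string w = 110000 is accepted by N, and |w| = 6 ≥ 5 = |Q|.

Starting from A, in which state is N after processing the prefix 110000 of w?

Run of N on the first 6 characters of w = 1 1 0 0 0 0:
  step 0: A  (start)
  step 1: D  (read 1: A→D)
  step 2: E  (read 1: D→E)
  step 3: B  (read 0: E→B)
  step 4: E  (read 0: B→E)
  step 5: B  (read 0: E→B)
  step 6: E  (read 0: B→E)

After reading 6 characters, N is in state E.

E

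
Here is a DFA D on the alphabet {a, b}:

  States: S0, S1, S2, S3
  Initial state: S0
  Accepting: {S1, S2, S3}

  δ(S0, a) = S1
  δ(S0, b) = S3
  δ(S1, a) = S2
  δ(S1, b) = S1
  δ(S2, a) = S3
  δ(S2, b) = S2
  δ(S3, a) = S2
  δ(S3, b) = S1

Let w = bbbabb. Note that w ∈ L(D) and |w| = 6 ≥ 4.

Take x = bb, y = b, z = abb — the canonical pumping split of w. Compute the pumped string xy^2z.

xy^2z = bb·b·b·abb = bbbbabb.
Reading y = b takes D from S1 back to S1, so after x·y·y the machine is still in S1, and z then leads to the accepting state S2. Hence bbbbabb ∈ L(D).

bbbbabb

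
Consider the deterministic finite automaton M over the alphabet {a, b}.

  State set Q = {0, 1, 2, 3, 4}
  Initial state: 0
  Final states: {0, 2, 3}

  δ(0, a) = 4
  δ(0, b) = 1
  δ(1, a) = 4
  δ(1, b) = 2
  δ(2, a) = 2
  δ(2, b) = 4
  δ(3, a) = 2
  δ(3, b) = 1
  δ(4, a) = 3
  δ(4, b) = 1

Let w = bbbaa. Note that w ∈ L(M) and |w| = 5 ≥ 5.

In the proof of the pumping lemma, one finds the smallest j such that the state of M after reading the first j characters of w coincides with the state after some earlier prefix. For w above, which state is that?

State sequence: 0 -b-> 1 -b-> 2 -b-> 4 -a-> 3 -a-> 2
First repeat at step 5: 2 was already visited.

The earliest repeat is at step j = 5: M is in 2, which it already visited at step i = 2.

2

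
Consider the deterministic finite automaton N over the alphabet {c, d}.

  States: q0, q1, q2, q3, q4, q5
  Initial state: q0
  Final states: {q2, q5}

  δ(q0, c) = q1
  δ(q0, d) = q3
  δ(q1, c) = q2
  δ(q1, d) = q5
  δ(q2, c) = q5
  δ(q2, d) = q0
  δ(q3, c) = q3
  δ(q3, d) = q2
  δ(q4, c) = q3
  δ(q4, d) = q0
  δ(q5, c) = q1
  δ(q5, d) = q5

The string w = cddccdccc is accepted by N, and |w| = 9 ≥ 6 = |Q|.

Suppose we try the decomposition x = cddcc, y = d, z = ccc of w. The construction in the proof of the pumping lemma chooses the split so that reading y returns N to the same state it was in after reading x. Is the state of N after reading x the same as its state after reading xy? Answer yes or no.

Run of N on the first 6 characters of w = c d d c c d:
  step 0: q0  (start)
  step 1: q1  (read c: q0→q1)
  step 2: q5  (read d: q1→q5)
  step 3: q5  (read d: q5→q5)
  step 4: q1  (read c: q5→q1)
  step 5: q2  (read c: q1→q2)
  step 6: q0  (read d: q2→q0)

After x (step 5): q2. After xy (step 6): q0.
They differ (q2 ≠ q0), so y is not a cycle from the state after x; this split is not the one the pumping-lemma construction produces, and pumping y need not keep the string in L(N).

no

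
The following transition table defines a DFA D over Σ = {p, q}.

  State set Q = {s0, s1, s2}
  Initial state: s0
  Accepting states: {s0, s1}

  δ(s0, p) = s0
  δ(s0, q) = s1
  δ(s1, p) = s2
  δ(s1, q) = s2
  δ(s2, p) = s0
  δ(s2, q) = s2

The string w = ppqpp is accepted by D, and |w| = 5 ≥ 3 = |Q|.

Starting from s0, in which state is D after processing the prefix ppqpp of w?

s0

Run of D on the first 5 characters of w = p p q p p:
  step 0: s0  (start)
  step 1: s0  (read p: s0→s0)
  step 2: s0  (read p: s0→s0)
  step 3: s1  (read q: s0→s1)
  step 4: s2  (read p: s1→s2)
  step 5: s0  (read p: s2→s0)

After reading 5 characters, D is in state s0.
(This kind of state-tracing is the core of the pumping-lemma construction: with 3 states, pigeonhole forces a repeat within the first 3 steps.)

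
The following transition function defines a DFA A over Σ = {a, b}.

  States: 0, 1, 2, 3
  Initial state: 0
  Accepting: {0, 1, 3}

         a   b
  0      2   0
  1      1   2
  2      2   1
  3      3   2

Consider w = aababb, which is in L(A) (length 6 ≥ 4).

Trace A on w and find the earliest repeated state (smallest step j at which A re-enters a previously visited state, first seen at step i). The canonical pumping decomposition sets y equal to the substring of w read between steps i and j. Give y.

State sequence: 0 -a-> 2 -a-> 2 -b-> 1 -a-> 1 -b-> 2 -b-> 1
First repeat at step 2: 2 was already visited.

So i = 1, j = 2, giving x = w[0:1] = a, y = w[1:2] = a, z = w[2:6] = babb.
Check: |xy| = 2 ≤ 4 and |y| = 1 ≥ 1. Reading y takes A from 2 back to 2, so every xyⁱz is accepted.

a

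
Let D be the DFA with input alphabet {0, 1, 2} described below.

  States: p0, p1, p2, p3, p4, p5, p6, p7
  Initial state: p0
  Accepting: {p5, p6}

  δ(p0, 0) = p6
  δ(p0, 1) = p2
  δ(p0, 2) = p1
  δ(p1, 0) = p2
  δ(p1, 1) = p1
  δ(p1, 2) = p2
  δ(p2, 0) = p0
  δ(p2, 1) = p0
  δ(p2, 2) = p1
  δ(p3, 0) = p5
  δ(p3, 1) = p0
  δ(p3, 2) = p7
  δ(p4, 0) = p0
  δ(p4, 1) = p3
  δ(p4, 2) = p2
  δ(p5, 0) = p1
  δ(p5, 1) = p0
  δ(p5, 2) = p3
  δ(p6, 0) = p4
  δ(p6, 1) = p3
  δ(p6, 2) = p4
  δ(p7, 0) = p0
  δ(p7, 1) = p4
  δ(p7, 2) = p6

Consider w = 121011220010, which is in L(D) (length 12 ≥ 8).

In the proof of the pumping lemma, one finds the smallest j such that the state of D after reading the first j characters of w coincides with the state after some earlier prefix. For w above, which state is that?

Run of D on w = 1 2 1 0 1 1 2 2 0 0 1 0:
  step 0: p0  (start)
  step 1: p2  (read 1: p0→p2)
  step 2: p1  (read 2: p2→p1)
  step 3: p1  (read 1: p1→p1)   ← first repeat (p1 seen earlier)
  step 4: p2  (read 0: p1→p2)
  step 5: p0  (read 1: p2→p0)
  step 6: p2  (read 1: p0→p2)
  step 7: p1  (read 2: p2→p1)
  step 8: p2  (read 2: p1→p2)
  step 9: p0  (read 0: p2→p0)
  step 10: p6  (read 0: p0→p6)
  step 11: p3  (read 1: p6→p3)
  step 12: p5  (read 0: p3→p5)

The earliest repeat is at step j = 3: D is in p1, which it already visited at step i = 2.

p1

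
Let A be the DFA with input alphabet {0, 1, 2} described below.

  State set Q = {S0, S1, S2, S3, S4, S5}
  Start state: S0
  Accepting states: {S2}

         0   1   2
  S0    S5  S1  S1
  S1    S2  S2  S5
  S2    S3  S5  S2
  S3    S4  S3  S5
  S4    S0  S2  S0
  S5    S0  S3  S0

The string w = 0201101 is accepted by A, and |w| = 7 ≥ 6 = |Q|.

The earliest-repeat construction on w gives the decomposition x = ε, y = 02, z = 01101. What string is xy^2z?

020201101

xy^2z = ε·02·02·01101 = 020201101.
Reading y = 02 takes A from S0 back to S0, so after x·y·y the machine is still in S0, and z then leads to the accepting state S2. Hence 020201101 ∈ L(A).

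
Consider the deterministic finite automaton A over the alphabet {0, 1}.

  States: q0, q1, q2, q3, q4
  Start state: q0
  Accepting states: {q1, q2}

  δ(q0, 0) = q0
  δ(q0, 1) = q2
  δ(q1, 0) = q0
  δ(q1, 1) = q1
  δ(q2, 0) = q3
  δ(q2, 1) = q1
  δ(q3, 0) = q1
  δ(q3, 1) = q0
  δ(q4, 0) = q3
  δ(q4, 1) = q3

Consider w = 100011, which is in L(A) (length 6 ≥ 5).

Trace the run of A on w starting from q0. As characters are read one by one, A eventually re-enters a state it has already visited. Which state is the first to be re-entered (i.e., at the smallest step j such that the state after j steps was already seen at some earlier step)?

State sequence: q0 -1-> q2 -0-> q3 -0-> q1 -0-> q0 -1-> q2 -1-> q1
First repeat at step 4: q0 was already visited.

The earliest repeat is at step j = 4: A is in q0, which it already visited at step i = 0.
Pumping length from the standard proof: p = 5 (the number of states). The repeated state found above gives |xy| = j ≤ 5 and |y| = j − i ≥ 1.

q0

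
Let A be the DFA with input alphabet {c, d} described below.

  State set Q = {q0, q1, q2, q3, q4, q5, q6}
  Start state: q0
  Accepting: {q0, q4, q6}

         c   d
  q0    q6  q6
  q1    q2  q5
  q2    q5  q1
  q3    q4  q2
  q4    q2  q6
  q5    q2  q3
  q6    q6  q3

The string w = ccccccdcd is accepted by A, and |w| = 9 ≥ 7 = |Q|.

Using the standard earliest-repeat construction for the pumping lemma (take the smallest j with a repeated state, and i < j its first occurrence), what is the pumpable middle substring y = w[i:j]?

c

State sequence: q0 -c-> q6 -c-> q6 -c-> q6 -c-> q6 -c-> q6 -c-> q6 -d-> q3 -c-> q4 -d-> q6
First repeat at step 2: q6 was already visited.

So i = 1, j = 2, giving x = w[0:1] = c, y = w[1:2] = c, z = w[2:9] = ccccdcd.
Check: |xy| = 2 ≤ 7 and |y| = 1 ≥ 1. Reading y takes A from q6 back to q6, so every xyⁱz is accepted.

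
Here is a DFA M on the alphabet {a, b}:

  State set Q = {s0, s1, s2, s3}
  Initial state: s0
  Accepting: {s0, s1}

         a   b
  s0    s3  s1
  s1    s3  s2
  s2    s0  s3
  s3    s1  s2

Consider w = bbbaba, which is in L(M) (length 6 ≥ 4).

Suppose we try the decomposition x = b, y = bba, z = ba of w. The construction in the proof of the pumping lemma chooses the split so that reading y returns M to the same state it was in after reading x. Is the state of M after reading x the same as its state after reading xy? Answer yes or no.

yes

Run of M on the first 4 characters of w = b b b a:
  step 0: s0  (start)
  step 1: s1  (read b: s0→s1)
  step 2: s2  (read b: s1→s2)
  step 3: s3  (read b: s2→s3)
  step 4: s1  (read a: s3→s1)

After x (step 1): s1. After xy (step 4): s1.
They match, so y = bba drives M around a cycle from s1 back to itself; pumping y any number of times keeps M in s1 before reading z, and xyⁱz ∈ L(M) for every i ≥ 0.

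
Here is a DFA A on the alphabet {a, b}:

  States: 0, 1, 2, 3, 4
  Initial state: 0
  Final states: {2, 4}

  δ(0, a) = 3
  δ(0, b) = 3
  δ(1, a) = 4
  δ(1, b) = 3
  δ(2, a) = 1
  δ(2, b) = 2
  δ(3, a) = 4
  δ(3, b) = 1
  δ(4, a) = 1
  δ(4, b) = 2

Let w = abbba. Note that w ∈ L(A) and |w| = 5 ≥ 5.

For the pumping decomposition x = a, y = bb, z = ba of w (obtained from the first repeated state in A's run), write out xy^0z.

xy⁰z = xz = a·ba = aba.
Reading y = bb takes A from 3 back to 3, so after x the machine is still in 3, and z then leads to the accepting state 4. Hence aba ∈ L(A).

aba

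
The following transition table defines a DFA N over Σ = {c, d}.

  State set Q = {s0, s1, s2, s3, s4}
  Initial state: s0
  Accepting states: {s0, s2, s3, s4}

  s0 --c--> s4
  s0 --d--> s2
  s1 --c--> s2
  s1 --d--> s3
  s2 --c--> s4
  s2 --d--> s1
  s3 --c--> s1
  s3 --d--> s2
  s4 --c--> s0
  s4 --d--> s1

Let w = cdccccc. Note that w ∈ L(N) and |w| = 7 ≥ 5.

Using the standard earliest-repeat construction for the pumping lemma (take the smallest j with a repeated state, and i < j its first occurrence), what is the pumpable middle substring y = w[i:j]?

dcc

Run of N on w = c d c c c c c:
  step 0: s0  (start)
  step 1: s4  (read c: s0→s4)
  step 2: s1  (read d: s4→s1)
  step 3: s2  (read c: s1→s2)
  step 4: s4  (read c: s2→s4)   ← first repeat (s4 seen earlier)
  step 5: s0  (read c: s4→s0)
  step 6: s4  (read c: s0→s4)
  step 7: s0  (read c: s4→s0)

So i = 1, j = 4, giving x = w[0:1] = c, y = w[1:4] = dcc, z = w[4:7] = ccc.
Check: |xy| = 4 ≤ 5 and |y| = 3 ≥ 1. Reading y takes N from s4 back to s4, so every xyⁱz is accepted.
Pumping length from the standard proof: p = 5 (the number of states). The repeated state found above gives |xy| = j ≤ 5 and |y| = j − i ≥ 1.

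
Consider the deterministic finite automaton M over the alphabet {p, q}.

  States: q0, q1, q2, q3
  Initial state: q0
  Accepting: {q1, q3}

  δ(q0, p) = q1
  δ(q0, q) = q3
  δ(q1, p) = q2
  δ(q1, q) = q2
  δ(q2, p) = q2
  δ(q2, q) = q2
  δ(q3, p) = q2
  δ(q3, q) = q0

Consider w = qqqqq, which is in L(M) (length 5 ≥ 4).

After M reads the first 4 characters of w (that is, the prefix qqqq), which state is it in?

State sequence: q0 -q-> q3 -q-> q0 -q-> q3 -q-> q0

After reading 4 characters, M is in state q0.
(This kind of state-tracing is the core of the pumping-lemma construction: with 4 states, pigeonhole forces a repeat within the first 4 steps.)

q0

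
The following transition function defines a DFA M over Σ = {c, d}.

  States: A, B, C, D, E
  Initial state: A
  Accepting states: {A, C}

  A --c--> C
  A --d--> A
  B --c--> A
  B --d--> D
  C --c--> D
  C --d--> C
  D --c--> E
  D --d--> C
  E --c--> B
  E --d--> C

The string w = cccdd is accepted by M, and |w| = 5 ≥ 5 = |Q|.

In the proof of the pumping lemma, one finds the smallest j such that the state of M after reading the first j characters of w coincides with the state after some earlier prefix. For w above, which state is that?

State sequence: A -c-> C -c-> D -c-> E -d-> C -d-> C
First repeat at step 4: C was already visited.

The earliest repeat is at step j = 4: M is in C, which it already visited at step i = 1.
Since M has 5 states, any run of length ≥ 5 visits 5+1 states, so by pigeonhole some state repeats within the first 5 steps — that repeat gives the pumpable loop.

C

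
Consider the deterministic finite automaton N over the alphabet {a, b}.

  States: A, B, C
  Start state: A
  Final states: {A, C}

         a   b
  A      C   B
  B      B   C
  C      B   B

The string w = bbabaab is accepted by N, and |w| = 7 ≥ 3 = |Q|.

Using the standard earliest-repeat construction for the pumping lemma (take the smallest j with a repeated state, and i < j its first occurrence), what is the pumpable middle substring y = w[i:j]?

ba

State sequence: A -b-> B -b-> C -a-> B -b-> C -a-> B -a-> B -b-> C
First repeat at step 3: B was already visited.

So i = 1, j = 3, giving x = w[0:1] = b, y = w[1:3] = ba, z = w[3:7] = baab.
Check: |xy| = 3 ≤ 3 and |y| = 2 ≥ 1. Reading y takes N from B back to B, so every xyⁱz is accepted.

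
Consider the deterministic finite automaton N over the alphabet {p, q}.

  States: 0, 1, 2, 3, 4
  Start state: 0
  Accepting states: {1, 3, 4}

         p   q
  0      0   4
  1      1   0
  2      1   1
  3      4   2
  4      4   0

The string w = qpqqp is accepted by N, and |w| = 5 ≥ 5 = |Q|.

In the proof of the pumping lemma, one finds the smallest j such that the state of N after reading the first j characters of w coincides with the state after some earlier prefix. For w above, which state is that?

4

Run of N on w = q p q q p:
  step 0: 0  (start)
  step 1: 4  (read q: 0→4)
  step 2: 4  (read p: 4→4)   ← first repeat (4 seen earlier)
  step 3: 0  (read q: 4→0)
  step 4: 4  (read q: 0→4)
  step 5: 4  (read p: 4→4)

The earliest repeat is at step j = 2: N is in 4, which it already visited at step i = 1.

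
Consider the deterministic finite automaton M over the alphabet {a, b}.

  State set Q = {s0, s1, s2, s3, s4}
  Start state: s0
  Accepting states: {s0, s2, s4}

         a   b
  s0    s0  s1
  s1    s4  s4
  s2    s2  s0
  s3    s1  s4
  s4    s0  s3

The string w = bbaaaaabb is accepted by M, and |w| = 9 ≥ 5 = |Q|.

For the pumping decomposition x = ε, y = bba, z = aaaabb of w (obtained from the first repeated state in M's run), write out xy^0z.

xy⁰z = xz = ε·aaaabb = aaaabb.
Reading y = bba takes M from s0 back to s0, so after x the machine is still in s0, and z then leads to the accepting state s4. Hence aaaabb ∈ L(M).

aaaabb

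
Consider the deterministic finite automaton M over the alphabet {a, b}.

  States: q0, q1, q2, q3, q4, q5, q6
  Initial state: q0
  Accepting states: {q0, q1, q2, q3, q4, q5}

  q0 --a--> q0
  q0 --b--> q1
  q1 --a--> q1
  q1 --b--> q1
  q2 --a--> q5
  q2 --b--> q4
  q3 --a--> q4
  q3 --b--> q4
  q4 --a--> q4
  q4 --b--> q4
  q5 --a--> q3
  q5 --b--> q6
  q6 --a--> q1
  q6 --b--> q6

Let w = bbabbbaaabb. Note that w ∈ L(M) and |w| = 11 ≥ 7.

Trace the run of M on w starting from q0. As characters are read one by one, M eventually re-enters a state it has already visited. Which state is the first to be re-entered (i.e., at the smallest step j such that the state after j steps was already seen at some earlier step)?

Run of M on w = b b a b b b a a a b b:
  step 0: q0  (start)
  step 1: q1  (read b: q0→q1)
  step 2: q1  (read b: q1→q1)   ← first repeat (q1 seen earlier)
  step 3: q1  (read a: q1→q1)
  step 4: q1  (read b: q1→q1)
  step 5: q1  (read b: q1→q1)
  step 6: q1  (read b: q1→q1)
  step 7: q1  (read a: q1→q1)
  step 8: q1  (read a: q1→q1)
  step 9: q1  (read a: q1→q1)
  step 10: q1  (read b: q1→q1)
  step 11: q1  (read b: q1→q1)

The earliest repeat is at step j = 2: M is in q1, which it already visited at step i = 1.
Since M has 7 states, any run of length ≥ 7 visits 7+1 states, so by pigeonhole some state repeats within the first 7 steps — that repeat gives the pumpable loop.

q1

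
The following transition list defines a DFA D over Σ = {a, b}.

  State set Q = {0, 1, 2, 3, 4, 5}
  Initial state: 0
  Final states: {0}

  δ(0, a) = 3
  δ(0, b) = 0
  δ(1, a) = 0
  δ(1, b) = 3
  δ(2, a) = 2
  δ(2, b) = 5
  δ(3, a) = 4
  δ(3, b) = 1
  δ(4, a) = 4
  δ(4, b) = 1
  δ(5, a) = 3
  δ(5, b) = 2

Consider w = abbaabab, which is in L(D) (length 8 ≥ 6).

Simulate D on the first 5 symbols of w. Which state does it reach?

State sequence: 0 -a-> 3 -b-> 1 -b-> 3 -a-> 4 -a-> 4

After reading 5 characters, D is in state 4.

4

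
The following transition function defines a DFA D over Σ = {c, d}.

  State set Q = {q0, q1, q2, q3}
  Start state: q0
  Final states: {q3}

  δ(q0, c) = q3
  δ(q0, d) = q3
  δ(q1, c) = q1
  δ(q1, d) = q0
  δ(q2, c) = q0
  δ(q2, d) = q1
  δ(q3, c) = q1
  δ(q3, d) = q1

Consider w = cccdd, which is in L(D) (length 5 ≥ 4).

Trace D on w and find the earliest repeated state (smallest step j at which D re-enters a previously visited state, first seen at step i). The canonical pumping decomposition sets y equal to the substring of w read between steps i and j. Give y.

State sequence: q0 -c-> q3 -c-> q1 -c-> q1 -d-> q0 -d-> q3
First repeat at step 3: q1 was already visited.

So i = 2, j = 3, giving x = w[0:2] = cc, y = w[2:3] = c, z = w[3:5] = dd.
Check: |xy| = 3 ≤ 4 and |y| = 1 ≥ 1. Reading y takes D from q1 back to q1, so every xyⁱz is accepted.
Pumping length from the standard proof: p = 4 (the number of states). The repeated state found above gives |xy| = j ≤ 4 and |y| = j − i ≥ 1.

c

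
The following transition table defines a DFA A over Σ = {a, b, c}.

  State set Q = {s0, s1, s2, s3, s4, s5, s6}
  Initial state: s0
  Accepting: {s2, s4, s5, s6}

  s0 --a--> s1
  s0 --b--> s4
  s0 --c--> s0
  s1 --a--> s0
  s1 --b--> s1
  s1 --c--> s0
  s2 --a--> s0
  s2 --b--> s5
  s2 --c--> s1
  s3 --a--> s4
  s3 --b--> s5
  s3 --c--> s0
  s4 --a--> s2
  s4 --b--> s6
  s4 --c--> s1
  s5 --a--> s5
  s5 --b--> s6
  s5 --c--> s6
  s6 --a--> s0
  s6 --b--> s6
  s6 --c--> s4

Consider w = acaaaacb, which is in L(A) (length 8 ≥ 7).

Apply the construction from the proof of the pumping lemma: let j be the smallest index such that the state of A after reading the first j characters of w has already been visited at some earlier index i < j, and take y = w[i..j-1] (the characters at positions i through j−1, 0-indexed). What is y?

ac

Run of A on w = a c a a a a c b:
  step 0: s0  (start)
  step 1: s1  (read a: s0→s1)
  step 2: s0  (read c: s1→s0)   ← first repeat (s0 seen earlier)
  step 3: s1  (read a: s0→s1)
  step 4: s0  (read a: s1→s0)
  step 5: s1  (read a: s0→s1)
  step 6: s0  (read a: s1→s0)
  step 7: s0  (read c: s0→s0)
  step 8: s4  (read b: s0→s4)

So i = 0, j = 2, giving x = w[0:0] = ε, y = w[0:2] = ac, z = w[2:8] = aaaacb.
Check: |xy| = 2 ≤ 7 and |y| = 2 ≥ 1. Reading y takes A from s0 back to s0, so every xyⁱz is accepted.
The DFA has 7 states, so the proof of the pumping lemma guarantees a repeated state among the first 7+1 visited; the segment between the two visits is the pumpable y.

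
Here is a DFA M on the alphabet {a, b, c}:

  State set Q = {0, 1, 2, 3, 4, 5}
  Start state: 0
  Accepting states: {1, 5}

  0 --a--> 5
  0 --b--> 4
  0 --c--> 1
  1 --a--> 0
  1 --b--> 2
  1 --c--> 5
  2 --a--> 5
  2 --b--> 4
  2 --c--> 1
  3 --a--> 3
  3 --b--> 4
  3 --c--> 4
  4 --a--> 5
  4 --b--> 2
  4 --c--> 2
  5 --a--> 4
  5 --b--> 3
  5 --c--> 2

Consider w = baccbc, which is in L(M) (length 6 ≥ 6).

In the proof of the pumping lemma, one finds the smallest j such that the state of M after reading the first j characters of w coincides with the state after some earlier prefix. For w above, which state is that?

2

Run of M on w = b a c c b c:
  step 0: 0  (start)
  step 1: 4  (read b: 0→4)
  step 2: 5  (read a: 4→5)
  step 3: 2  (read c: 5→2)
  step 4: 1  (read c: 2→1)
  step 5: 2  (read b: 1→2)   ← first repeat (2 seen earlier)
  step 6: 1  (read c: 2→1)

The earliest repeat is at step j = 5: M is in 2, which it already visited at step i = 3.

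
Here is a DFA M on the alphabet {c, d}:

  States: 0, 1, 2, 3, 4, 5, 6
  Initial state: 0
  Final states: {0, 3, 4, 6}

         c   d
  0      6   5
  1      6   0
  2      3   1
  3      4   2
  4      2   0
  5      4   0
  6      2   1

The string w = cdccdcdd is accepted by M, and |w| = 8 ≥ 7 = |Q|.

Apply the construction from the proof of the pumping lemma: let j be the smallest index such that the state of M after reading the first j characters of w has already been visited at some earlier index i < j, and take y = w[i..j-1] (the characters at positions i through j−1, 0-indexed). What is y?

Run of M on w = c d c c d c d d:
  step 0: 0  (start)
  step 1: 6  (read c: 0→6)
  step 2: 1  (read d: 6→1)
  step 3: 6  (read c: 1→6)   ← first repeat (6 seen earlier)
  step 4: 2  (read c: 6→2)
  step 5: 1  (read d: 2→1)
  step 6: 6  (read c: 1→6)
  step 7: 1  (read d: 6→1)
  step 8: 0  (read d: 1→0)

So i = 1, j = 3, giving x = w[0:1] = c, y = w[1:3] = dc, z = w[3:8] = cdcdd.
Check: |xy| = 3 ≤ 7 and |y| = 2 ≥ 1. Reading y takes M from 6 back to 6, so every xyⁱz is accepted.

dc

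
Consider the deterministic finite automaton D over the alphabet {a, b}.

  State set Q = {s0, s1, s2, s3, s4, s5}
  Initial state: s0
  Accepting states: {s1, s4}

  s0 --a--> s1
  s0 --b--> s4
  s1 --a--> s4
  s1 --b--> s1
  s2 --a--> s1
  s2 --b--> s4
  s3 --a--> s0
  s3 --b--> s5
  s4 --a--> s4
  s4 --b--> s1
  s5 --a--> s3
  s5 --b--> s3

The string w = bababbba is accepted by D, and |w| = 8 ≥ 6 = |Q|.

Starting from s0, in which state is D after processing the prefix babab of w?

State sequence: s0 -b-> s4 -a-> s4 -b-> s1 -a-> s4 -b-> s1

After reading 5 characters, D is in state s1.
(This kind of state-tracing is the core of the pumping-lemma construction: with 6 states, pigeonhole forces a repeat within the first 6 steps.)

s1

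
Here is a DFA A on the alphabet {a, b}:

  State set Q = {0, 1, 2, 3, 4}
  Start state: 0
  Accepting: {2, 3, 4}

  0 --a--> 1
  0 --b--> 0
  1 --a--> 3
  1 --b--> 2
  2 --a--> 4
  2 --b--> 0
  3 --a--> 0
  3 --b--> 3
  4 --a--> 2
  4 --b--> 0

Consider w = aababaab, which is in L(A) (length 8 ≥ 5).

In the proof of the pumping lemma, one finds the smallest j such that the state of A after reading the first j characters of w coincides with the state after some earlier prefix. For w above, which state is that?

State sequence: 0 -a-> 1 -a-> 3 -b-> 3 -a-> 0 -b-> 0 -a-> 1 -a-> 3 -b-> 3
First repeat at step 3: 3 was already visited.

The earliest repeat is at step j = 3: A is in 3, which it already visited at step i = 2.
Since A has 5 states, any run of length ≥ 5 visits 5+1 states, so by pigeonhole some state repeats within the first 5 steps — that repeat gives the pumpable loop.

3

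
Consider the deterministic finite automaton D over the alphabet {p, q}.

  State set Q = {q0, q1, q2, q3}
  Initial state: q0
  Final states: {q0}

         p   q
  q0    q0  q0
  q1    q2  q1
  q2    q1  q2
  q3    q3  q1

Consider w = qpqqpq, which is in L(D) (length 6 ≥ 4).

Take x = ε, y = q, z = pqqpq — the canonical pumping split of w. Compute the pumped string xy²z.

xy^2z = ε·q·q·pqqpq = qqpqqpq.
Reading y = q takes D from q0 back to q0, so after x·y·y the machine is still in q0, and z then leads to the accepting state q0. Hence qqpqqpq ∈ L(D).

qqpqqpq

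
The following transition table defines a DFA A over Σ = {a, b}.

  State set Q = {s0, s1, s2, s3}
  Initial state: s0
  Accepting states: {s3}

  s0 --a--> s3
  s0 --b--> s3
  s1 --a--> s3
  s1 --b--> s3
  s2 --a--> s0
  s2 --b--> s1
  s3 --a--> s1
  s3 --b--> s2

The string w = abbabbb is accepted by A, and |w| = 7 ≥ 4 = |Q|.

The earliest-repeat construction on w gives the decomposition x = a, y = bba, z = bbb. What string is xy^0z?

abbb

xy⁰z = xz = a·bbb = abbb.
Reading y = bba takes A from s3 back to s3, so after x the machine is still in s3, and z then leads to the accepting state s3. Hence abbb ∈ L(A).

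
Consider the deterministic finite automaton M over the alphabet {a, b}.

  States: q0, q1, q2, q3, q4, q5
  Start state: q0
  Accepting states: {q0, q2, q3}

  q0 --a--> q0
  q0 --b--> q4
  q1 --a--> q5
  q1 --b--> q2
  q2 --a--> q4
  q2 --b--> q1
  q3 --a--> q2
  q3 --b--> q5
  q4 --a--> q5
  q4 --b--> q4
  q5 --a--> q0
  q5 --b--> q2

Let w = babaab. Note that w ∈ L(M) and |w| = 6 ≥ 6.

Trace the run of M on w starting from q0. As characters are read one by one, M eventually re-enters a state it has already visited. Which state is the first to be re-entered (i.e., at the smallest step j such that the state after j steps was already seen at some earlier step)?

q4

State sequence: q0 -b-> q4 -a-> q5 -b-> q2 -a-> q4 -a-> q5 -b-> q2
First repeat at step 4: q4 was already visited.

The earliest repeat is at step j = 4: M is in q4, which it already visited at step i = 1.
The DFA has 6 states, so the proof of the pumping lemma guarantees a repeated state among the first 6+1 visited; the segment between the two visits is the pumpable y.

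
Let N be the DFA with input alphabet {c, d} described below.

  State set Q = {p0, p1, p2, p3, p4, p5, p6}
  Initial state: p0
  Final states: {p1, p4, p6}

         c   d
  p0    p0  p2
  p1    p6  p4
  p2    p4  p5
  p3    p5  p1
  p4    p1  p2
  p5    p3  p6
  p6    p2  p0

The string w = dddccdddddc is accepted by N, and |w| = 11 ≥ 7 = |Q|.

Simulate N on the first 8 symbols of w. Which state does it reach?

State sequence: p0 -d-> p2 -d-> p5 -d-> p6 -c-> p2 -c-> p4 -d-> p2 -d-> p5 -d-> p6

After reading 8 characters, N is in state p6.

p6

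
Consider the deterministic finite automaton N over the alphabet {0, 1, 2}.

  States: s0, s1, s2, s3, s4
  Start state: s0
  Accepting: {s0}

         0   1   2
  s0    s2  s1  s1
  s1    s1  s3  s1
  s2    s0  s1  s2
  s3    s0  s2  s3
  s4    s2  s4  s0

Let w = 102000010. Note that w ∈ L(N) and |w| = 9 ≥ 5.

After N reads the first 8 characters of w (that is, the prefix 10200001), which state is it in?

s3

State sequence: s0 -1-> s1 -0-> s1 -2-> s1 -0-> s1 -0-> s1 -0-> s1 -0-> s1 -1-> s3

After reading 8 characters, N is in state s3.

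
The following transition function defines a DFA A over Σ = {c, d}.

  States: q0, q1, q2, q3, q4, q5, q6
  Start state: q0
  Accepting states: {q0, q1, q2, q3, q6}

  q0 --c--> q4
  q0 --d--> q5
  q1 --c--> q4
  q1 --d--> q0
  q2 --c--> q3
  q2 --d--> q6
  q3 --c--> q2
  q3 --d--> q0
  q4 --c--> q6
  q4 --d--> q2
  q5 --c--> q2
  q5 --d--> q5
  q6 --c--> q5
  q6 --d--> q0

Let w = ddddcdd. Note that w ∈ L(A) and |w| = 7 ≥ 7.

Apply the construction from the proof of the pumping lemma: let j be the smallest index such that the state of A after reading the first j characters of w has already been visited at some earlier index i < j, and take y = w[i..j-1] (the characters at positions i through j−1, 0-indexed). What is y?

d

State sequence: q0 -d-> q5 -d-> q5 -d-> q5 -d-> q5 -c-> q2 -d-> q6 -d-> q0
First repeat at step 2: q5 was already visited.

So i = 1, j = 2, giving x = w[0:1] = d, y = w[1:2] = d, z = w[2:7] = ddcdd.
Check: |xy| = 2 ≤ 7 and |y| = 1 ≥ 1. Reading y takes A from q5 back to q5, so every xyⁱz is accepted.
With |Q| = 7, pigeonhole forces a state repeat no later than step 7; the substring read between the first and second visits to that state can be pumped.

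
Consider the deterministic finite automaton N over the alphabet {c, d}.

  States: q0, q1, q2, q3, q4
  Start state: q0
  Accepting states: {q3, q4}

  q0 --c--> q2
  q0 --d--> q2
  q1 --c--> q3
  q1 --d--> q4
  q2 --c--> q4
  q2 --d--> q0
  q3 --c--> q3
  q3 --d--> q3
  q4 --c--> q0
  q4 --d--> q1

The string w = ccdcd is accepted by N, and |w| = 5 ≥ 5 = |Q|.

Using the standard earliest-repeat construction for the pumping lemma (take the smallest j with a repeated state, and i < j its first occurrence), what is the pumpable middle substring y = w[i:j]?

State sequence: q0 -c-> q2 -c-> q4 -d-> q1 -c-> q3 -d-> q3
First repeat at step 5: q3 was already visited.

So i = 4, j = 5, giving x = w[0:4] = ccdc, y = w[4:5] = d, z = w[5:5] = ε.
Check: |xy| = 5 ≤ 5 and |y| = 1 ≥ 1. Reading y takes N from q3 back to q3, so every xyⁱz is accepted.

d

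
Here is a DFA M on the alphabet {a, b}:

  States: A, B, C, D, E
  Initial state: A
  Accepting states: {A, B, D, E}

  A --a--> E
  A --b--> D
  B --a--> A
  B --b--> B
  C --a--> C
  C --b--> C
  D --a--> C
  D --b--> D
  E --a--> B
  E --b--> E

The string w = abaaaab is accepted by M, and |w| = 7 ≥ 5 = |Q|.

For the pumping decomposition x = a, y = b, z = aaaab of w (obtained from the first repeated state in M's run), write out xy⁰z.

aaaaab

xy⁰z = xz = a·aaaab = aaaaab.
Reading y = b takes M from E back to E, so after x the machine is still in E, and z then leads to the accepting state B. Hence aaaaab ∈ L(M).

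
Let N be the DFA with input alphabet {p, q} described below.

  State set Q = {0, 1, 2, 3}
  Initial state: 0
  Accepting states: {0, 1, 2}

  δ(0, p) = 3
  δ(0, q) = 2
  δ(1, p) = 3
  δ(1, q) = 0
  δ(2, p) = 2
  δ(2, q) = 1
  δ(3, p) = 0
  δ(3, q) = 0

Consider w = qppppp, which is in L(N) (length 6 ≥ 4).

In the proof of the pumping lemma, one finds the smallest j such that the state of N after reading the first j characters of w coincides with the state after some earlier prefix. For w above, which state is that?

2

Run of N on w = q p p p p p:
  step 0: 0  (start)
  step 1: 2  (read q: 0→2)
  step 2: 2  (read p: 2→2)   ← first repeat (2 seen earlier)
  step 3: 2  (read p: 2→2)
  step 4: 2  (read p: 2→2)
  step 5: 2  (read p: 2→2)
  step 6: 2  (read p: 2→2)

The earliest repeat is at step j = 2: N is in 2, which it already visited at step i = 1.
Since N has 4 states, any run of length ≥ 4 visits 4+1 states, so by pigeonhole some state repeats within the first 4 steps — that repeat gives the pumpable loop.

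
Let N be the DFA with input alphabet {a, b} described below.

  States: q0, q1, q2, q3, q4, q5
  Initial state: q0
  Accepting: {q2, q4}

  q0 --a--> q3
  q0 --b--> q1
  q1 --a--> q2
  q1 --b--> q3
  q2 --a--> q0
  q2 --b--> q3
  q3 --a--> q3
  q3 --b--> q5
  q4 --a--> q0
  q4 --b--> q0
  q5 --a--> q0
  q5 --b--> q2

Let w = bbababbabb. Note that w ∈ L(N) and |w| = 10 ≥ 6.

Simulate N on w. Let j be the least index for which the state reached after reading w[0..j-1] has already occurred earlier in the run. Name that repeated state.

q3

Run of N on w = b b a b a b b a b b:
  step 0: q0  (start)
  step 1: q1  (read b: q0→q1)
  step 2: q3  (read b: q1→q3)
  step 3: q3  (read a: q3→q3)   ← first repeat (q3 seen earlier)
  step 4: q5  (read b: q3→q5)
  step 5: q0  (read a: q5→q0)
  step 6: q1  (read b: q0→q1)
  step 7: q3  (read b: q1→q3)
  step 8: q3  (read a: q3→q3)
  step 9: q5  (read b: q3→q5)
  step 10: q2  (read b: q5→q2)

The earliest repeat is at step j = 3: N is in q3, which it already visited at step i = 2.
Since N has 6 states, any run of length ≥ 6 visits 6+1 states, so by pigeonhole some state repeats within the first 6 steps — that repeat gives the pumpable loop.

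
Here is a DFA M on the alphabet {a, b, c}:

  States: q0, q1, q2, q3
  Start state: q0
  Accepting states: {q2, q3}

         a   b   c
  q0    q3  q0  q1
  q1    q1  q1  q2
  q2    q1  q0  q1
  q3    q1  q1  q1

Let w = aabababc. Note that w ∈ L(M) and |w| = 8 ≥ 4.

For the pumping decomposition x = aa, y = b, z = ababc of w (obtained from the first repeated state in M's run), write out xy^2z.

xy^2z = aa·b·b·ababc = aabbababc.
Reading y = b takes M from q1 back to q1, so after x·y·y the machine is still in q1, and z then leads to the accepting state q2. Hence aabbababc ∈ L(M).

aabbababc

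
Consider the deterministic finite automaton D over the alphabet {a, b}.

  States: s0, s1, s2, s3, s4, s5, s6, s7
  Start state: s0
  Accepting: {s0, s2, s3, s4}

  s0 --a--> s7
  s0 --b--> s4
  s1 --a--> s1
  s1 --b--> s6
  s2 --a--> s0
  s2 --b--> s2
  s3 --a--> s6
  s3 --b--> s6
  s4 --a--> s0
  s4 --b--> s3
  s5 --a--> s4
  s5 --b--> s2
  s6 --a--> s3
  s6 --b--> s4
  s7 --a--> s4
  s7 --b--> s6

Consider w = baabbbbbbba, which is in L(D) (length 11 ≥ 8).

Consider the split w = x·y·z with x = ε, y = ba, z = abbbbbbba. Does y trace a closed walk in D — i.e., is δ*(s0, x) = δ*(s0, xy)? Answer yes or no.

yes

State sequence: s0 -b-> s4 -a-> s0

After x (step 0): s0. After xy (step 2): s0.
They match, so y = ba drives D around a cycle from s0 back to itself; pumping y any number of times keeps D in s0 before reading z, and xyⁱz ∈ L(D) for every i ≥ 0.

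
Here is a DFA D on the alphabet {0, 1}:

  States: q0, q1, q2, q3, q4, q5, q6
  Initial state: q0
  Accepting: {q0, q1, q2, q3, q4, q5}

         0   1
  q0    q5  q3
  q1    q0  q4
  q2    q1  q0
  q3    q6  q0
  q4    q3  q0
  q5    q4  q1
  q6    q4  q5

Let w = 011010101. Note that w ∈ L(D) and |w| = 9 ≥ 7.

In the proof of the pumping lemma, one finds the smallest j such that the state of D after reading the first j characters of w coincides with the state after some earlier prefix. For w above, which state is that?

q0

Run of D on w = 0 1 1 0 1 0 1 0 1:
  step 0: q0  (start)
  step 1: q5  (read 0: q0→q5)
  step 2: q1  (read 1: q5→q1)
  step 3: q4  (read 1: q1→q4)
  step 4: q3  (read 0: q4→q3)
  step 5: q0  (read 1: q3→q0)   ← first repeat (q0 seen earlier)
  step 6: q5  (read 0: q0→q5)
  step 7: q1  (read 1: q5→q1)
  step 8: q0  (read 0: q1→q0)
  step 9: q3  (read 1: q0→q3)

The earliest repeat is at step j = 5: D is in q0, which it already visited at step i = 0.
Since D has 7 states, any run of length ≥ 7 visits 7+1 states, so by pigeonhole some state repeats within the first 7 steps — that repeat gives the pumpable loop.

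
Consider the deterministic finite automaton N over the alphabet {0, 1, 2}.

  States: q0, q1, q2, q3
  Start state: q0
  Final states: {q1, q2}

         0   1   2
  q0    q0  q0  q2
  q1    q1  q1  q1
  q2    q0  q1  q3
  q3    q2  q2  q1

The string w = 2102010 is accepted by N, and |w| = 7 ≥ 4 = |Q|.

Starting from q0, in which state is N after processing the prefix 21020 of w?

Run of N on the first 5 characters of w = 2 1 0 2 0:
  step 0: q0  (start)
  step 1: q2  (read 2: q0→q2)
  step 2: q1  (read 1: q2→q1)
  step 3: q1  (read 0: q1→q1)
  step 4: q1  (read 2: q1→q1)
  step 5: q1  (read 0: q1→q1)

After reading 5 characters, N is in state q1.

q1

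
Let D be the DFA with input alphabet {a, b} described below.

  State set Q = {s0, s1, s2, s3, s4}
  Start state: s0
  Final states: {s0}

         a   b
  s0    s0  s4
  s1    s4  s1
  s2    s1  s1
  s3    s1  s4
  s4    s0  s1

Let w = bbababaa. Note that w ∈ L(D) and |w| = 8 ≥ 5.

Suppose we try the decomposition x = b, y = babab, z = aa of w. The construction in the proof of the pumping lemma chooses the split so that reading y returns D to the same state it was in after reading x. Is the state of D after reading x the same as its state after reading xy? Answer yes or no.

no

State sequence: s0 -b-> s4 -b-> s1 -a-> s4 -b-> s1 -a-> s4 -b-> s1

After x (step 1): s4. After xy (step 6): s1.
They differ (s4 ≠ s1), so y is not a cycle from the state after x; this split is not the one the pumping-lemma construction produces, and pumping y need not keep the string in L(D).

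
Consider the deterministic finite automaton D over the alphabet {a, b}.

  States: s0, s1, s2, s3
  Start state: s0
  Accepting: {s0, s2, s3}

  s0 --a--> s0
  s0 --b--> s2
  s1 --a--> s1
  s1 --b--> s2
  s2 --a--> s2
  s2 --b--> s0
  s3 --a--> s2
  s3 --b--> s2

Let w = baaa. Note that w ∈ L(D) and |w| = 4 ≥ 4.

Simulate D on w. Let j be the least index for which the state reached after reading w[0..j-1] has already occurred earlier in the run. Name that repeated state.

State sequence: s0 -b-> s2 -a-> s2 -a-> s2 -a-> s2
First repeat at step 2: s2 was already visited.

The earliest repeat is at step j = 2: D is in s2, which it already visited at step i = 1.
Pumping length from the standard proof: p = 4 (the number of states). The repeated state found above gives |xy| = j ≤ 4 and |y| = j − i ≥ 1.

s2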